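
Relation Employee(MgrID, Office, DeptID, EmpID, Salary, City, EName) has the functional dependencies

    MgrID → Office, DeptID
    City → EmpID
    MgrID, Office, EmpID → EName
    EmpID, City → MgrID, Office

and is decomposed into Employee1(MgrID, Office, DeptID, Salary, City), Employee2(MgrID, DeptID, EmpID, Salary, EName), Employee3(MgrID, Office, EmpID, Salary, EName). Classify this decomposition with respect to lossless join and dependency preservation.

lossy and not dependency-preserving

Lossless test (chase): Rows 1 and 2 agree on MgrID; apply MgrID→Office, DeptID and equate their Office, DeptID entries. Rows 1 and 3 agree on MgrID; apply MgrID→Office, DeptID and equate their Office, DeptID entries. No row becomes fully distinguished — the join is lossy.
Dependency preservation: the restricted closure of {City} across the fragments never reaches {EmpID}, so City → EmpID cannot be enforced without a join — not preserved.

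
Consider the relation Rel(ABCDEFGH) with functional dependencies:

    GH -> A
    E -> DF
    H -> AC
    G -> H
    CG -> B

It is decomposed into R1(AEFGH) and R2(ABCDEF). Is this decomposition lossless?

No

Common attributes: R1 ∩ R2 = {AEF}.
Closure of {AEF}: E → DF applies, adding D. So (AEF)⁺ = {ADEF}.
The closure contains neither all of R1 = {AEFGH} nor all of R2 = {ABCDEF}, so the common attributes are not a superkey of either fragment. The join is lossy.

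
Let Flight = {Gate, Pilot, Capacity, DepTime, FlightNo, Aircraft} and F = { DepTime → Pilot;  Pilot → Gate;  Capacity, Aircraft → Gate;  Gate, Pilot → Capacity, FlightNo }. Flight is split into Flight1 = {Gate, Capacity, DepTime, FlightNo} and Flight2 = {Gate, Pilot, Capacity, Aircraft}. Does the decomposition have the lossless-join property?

Common attributes: Flight1 ∩ Flight2 = {Gate, Capacity}.
No dependency enlarges {Gate, Capacity}, so (Gate, Capacity)⁺ = {Gate, Capacity}.
The closure contains neither all of Flight1 = {Gate, Capacity, DepTime, FlightNo} nor all of Flight2 = {Gate, Pilot, Capacity, Aircraft}, so the common attributes are not a superkey of either fragment. The join is lossy.

No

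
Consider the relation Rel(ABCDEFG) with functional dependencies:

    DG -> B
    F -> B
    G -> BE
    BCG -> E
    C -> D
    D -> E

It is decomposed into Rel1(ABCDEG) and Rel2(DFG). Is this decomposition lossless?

No

Common attributes: Rel1 ∩ Rel2 = {DG}.
Closure of {DG}: DG → B applies, adding B; G → BE applies, adding E. So (DG)⁺ = {BDEG}.
The closure contains neither all of Rel1 = {ABCDEG} nor all of Rel2 = {DFG}, so the common attributes are not a superkey of either fragment. The join is lossy.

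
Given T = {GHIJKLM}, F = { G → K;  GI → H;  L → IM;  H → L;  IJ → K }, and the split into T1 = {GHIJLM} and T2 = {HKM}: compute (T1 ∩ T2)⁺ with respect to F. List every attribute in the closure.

HILM

T1 ∩ T2 = {HM}.
H → L applies, adding L
L → IM applies, adding I
Closure: {HILM}.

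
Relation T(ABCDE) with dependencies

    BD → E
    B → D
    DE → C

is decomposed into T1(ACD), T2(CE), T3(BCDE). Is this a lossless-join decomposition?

No

Chase test. Columns are ABCDE; row i has aⱼ where attribute j ∈ Ti, else bᵢⱼ.
Initial tableau (one row per fragment):
  row 1: a1 b12 a3 a4 b15
  row 2: b21 b22 a3 b24 a5
  row 3: b31 a2 a3 a4 a5
No row becomes fully distinguished — the join is lossy.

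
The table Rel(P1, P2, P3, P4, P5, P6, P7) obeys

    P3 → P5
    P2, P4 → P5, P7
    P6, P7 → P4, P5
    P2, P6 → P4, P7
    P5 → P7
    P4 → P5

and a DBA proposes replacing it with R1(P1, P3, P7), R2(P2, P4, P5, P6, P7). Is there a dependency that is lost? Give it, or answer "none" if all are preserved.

Check P3 → P5: no single fragment contains all of {P3, P5}, and the restricted closure of {P3} across the fragments never reaches {P5}.
P2, P4 → P5, P7 is preserved.
P6, P7 → P4, P5 is preserved.
P2, P6 → P4, P7 is preserved.
P5 → P7 is preserved.
P4 → P5 is preserved.

P3 → P5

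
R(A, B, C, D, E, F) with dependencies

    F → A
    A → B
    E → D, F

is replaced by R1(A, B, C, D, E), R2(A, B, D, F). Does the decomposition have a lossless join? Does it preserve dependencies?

lossy and not dependency-preserving

Lossless test: (A, B, D)⁺ = {A, B, D}, which is a superkey of neither fragment — lossy.
Dependency preservation: the restricted closure of {E} across the fragments never reaches {D, F}, so E → D, F cannot be enforced without a join — not preserved.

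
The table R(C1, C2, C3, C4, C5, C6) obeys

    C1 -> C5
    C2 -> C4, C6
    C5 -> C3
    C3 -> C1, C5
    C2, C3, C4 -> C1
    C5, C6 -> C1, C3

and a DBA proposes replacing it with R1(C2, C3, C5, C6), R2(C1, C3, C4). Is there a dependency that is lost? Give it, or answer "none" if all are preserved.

Check C2 → C4, C6: no single fragment contains all of {C2, C4, C6}, and the restricted closure of {C2} across the fragments never reaches {C4, C6}.
C1 → C5 is preserved.
C5 → C3 is preserved.
C3 → C1, C5 is preserved.
C2, C3, C4 → C1 is preserved.
C5, C6 → C1, C3 is preserved.

C2 -> C4, C6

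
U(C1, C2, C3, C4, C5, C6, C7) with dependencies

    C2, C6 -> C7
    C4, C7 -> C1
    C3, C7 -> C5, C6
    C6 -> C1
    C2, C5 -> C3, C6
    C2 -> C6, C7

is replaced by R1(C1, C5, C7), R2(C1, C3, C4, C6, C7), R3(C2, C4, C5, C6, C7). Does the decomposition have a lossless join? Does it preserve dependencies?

lossy and not dependency-preserving

Lossless test (chase): Rows 2 and 3 agree on C4, C7; apply C4, C7→C1 and equate their C1 entries. No row becomes fully distinguished — the join is lossy.
Dependency preservation: the restricted closure of {C3, C7} across the fragments never reaches {C5, C6}, so C3, C7 → C5, C6 cannot be enforced without a join — not preserved.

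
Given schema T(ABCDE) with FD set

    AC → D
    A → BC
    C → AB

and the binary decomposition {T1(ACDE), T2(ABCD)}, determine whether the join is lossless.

Common attributes: T1 ∩ T2 = {ACD}.
Closure of {ACD}: A → BC applies, adding B. So (ACD)⁺ = {ABCD}.
This closure contains every attribute of T2, so T1 ∩ T2 → T2. The join is lossless.

Yes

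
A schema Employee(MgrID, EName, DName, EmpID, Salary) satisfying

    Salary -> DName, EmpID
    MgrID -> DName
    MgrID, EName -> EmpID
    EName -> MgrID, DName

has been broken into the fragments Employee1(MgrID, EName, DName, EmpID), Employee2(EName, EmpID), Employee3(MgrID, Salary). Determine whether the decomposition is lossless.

Chase test. Columns are MgrID, EName, DName, EmpID, Salary; row i has aⱼ where attribute j ∈ Employeei, else bᵢⱼ.
Initial tableau (one row per fragment):
  row 1: a1 a2 a3 a4 b15
  row 2: b21 a2 b23 a4 b25
  row 3: a1 b32 b33 b34 a5
Rows 1 and 3 agree on MgrID; apply MgrID→DName and equate their DName entries.
Rows 1 and 2 agree on EName; apply EName→MgrID, DName and equate their MgrID, DName entries.
No row becomes fully distinguished — the join is lossy.

No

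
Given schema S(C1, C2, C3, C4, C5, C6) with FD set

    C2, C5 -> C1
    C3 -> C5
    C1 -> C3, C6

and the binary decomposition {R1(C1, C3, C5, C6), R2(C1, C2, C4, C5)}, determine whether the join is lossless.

Common attributes: R1 ∩ R2 = {C1, C5}.
Closure of {C1, C5}: C1 → C3, C6 applies, adding C3, C6. So (C1, C5)⁺ = {C1, C3, C5, C6}.
This closure contains every attribute of R1, so R1 ∩ R2 → R1. The join is lossless.

Yes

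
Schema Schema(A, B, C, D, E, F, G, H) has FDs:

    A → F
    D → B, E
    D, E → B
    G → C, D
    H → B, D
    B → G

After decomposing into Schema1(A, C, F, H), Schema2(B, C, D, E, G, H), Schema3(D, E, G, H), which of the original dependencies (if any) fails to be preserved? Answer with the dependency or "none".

A → F lies within Schema1.
D → B, E lies within Schema2.
D, E → B lies within Schema2.
G → C, D lies within Schema2.
H → B, D lies within Schema2.
B → G lies within Schema2.
Every dependency is enforceable on the fragments, so the decomposition is dependency-preserving.

none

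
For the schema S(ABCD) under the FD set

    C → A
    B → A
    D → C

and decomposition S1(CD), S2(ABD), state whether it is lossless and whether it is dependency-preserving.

lossless but not dependency-preserving

Lossless test: (D)⁺ = {ACD}, which contains all of one fragment — lossless.
Dependency preservation: the restricted closure of {C} across the fragments never reaches {A}, so C → A cannot be enforced without a join — not preserved.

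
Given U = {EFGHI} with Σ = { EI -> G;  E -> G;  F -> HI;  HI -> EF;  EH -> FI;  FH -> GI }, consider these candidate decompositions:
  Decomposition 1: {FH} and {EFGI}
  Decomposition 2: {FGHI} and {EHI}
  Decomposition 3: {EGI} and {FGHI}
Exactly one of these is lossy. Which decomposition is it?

Decomposition 3

Decomposition 1: common = {F}, closure = {EFGHI} → lossless.
Decomposition 2: common = {HI}, closure = {EFGHI} → lossless.
Decomposition 3: common = {GI}, closure = {GI} → lossy.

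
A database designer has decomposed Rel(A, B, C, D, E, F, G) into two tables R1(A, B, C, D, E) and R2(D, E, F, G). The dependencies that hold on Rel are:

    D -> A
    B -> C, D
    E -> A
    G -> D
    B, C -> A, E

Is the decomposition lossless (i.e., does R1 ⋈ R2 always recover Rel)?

Common attributes: R1 ∩ R2 = {D, E}.
Closure of {D, E}: D → A applies, adding A. So (D, E)⁺ = {A, D, E}.
The closure contains neither all of R1 = {A, B, C, D, E} nor all of R2 = {D, E, F, G}, so the common attributes are not a superkey of either fragment. The join is lossy.

No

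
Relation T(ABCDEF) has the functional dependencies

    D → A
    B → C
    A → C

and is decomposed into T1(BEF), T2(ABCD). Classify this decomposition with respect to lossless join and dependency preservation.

lossy but dependency-preserving

Lossless test: (B)⁺ = {BC}, which is a superkey of neither fragment — lossy.
Dependency preservation: every FD's attributes lie within a single fragment, so each can be enforced locally — preserved.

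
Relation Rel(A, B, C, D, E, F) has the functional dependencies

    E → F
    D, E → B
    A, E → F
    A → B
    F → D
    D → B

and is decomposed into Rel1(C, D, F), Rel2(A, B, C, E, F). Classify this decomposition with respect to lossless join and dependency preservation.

lossless but not dependency-preserving

Lossless test: (C, F)⁺ = {B, C, D, F}, which contains all of one fragment — lossless.
Dependency preservation: the restricted closure of {D} across the fragments never reaches {B}, so D → B cannot be enforced without a join — not preserved.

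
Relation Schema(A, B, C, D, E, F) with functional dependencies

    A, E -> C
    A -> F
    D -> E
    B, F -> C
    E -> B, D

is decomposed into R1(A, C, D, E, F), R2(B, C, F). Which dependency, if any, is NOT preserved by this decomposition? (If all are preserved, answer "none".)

E -> B, D

Check E → B, D: no single fragment contains all of {B, D, E}, and the restricted closure of {E} across the fragments never reaches {B, D}.
A, E → C is preserved.
A → F is preserved.
D → E is preserved.
B, F → C is preserved.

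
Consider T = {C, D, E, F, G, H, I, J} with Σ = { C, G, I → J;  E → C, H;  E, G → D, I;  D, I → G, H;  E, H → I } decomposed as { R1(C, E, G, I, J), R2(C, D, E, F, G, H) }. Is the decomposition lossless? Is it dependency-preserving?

Lossless test: (C, E, G)⁺ = {C, D, E, G, H, I, J}, which contains all of one fragment — lossless.
Dependency preservation: the restricted closure of {D, I} across the fragments never reaches {G, H}, so D, I → G, H cannot be enforced without a join — not preserved.

lossless but not dependency-preserving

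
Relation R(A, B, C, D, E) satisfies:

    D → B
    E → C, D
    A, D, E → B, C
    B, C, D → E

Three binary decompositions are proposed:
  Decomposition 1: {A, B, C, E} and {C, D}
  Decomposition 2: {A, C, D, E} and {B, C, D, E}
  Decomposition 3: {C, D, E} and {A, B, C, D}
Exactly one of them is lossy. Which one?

Decomposition 1

Decomposition 1: common = {C}, closure = {C} → lossy.
Decomposition 2: common = {C, D, E}, closure = {B, C, D, E} → lossless.
Decomposition 3: common = {C, D}, closure = {B, C, D, E} → lossless.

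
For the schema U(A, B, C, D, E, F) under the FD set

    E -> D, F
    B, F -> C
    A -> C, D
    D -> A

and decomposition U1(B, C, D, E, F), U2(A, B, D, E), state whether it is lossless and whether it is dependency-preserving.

Lossless test: (B, D, E)⁺ = {A, B, C, D, E, F}, which contains all of one fragment — lossless.
Dependency preservation: A → C, D is not contained in any single fragment, but the restricted closure of its left-hand side across the fragments still reaches the right-hand side; the remaining FDs each lie inside some fragment. All dependencies are preserved.

lossless and dependency-preserving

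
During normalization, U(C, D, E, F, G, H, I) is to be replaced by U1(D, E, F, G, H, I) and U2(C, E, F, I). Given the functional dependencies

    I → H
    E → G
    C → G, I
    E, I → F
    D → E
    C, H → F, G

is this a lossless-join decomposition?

Common attributes: U1 ∩ U2 = {E, F, I}.
Closure of {E, F, I}: I → H applies, adding H; E → G applies, adding G. So (E, F, I)⁺ = {E, F, G, H, I}.
The closure contains neither all of U1 = {D, E, F, G, H, I} nor all of U2 = {C, E, F, I}, so the common attributes are not a superkey of either fragment. The join is lossy.

No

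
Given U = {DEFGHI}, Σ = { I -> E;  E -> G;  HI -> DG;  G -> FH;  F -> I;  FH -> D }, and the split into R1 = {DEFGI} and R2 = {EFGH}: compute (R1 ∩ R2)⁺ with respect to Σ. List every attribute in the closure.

DEFGHI

R1 ∩ R2 = {EFG}.
G → FH applies, adding H
F → I applies, adding I
FH → D applies, adding D
Closure: {DEFGHI}.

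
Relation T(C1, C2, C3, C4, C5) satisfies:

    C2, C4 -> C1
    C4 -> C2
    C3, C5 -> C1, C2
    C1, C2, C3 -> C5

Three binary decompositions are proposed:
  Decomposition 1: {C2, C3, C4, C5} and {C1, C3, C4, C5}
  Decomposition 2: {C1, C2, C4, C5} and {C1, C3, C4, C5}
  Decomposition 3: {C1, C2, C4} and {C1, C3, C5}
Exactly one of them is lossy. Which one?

Decomposition 3

Decomposition 1: common = {C3, C4, C5}, closure = {C1, C2, C3, C4, C5} → lossless.
Decomposition 2: common = {C1, C4, C5}, closure = {C1, C2, C4, C5} → lossless.
Decomposition 3: common = {C1}, closure = {C1} → lossy.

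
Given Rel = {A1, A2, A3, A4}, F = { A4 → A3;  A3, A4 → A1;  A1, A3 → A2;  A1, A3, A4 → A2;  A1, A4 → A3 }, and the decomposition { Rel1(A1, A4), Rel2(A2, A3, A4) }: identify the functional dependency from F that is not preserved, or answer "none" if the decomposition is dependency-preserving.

A1, A3 → A2

Check A1, A3 → A2: no single fragment contains all of {A1, A2, A3}, and the restricted closure of {A1, A3} across the fragments never reaches {A2}.
A4 → A3 is preserved.
A3, A4 → A1 is preserved.
A1, A3, A4 → A2 is preserved.
A1, A4 → A3 is preserved.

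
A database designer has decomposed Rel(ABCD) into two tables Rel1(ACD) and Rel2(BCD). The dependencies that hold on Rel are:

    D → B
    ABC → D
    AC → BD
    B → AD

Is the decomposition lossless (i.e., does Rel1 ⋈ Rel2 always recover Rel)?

Common attributes: Rel1 ∩ Rel2 = {CD}.
Closure of {CD}: D → B applies, adding B; B → AD applies, adding A. So (CD)⁺ = {ABCD}.
This closure contains every attribute of Rel1, so Rel1 ∩ Rel2 → Rel1. The join is lossless.

Yes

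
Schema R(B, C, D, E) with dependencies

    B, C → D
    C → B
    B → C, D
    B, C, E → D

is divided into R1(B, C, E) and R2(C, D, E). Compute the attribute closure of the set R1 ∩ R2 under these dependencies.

B, C, D, E

R1 ∩ R2 = {C, E}.
C → B applies, adding B
B → C, D applies, adding D
Closure: {B, C, D, E}.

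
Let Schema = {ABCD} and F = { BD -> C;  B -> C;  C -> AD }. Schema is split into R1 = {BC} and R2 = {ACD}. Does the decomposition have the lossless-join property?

Yes

Common attributes: R1 ∩ R2 = {C}.
Closure of {C}: C → AD applies, adding AD. So (C)⁺ = {ACD}.
This closure contains every attribute of R2, so R1 ∩ R2 → R2. The join is lossless.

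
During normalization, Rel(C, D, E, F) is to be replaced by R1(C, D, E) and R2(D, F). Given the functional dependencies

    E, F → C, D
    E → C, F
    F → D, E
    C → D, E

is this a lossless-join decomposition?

No

Common attributes: R1 ∩ R2 = {D}.
No dependency enlarges {D}, so (D)⁺ = {D}.
The closure contains neither all of R1 = {C, D, E} nor all of R2 = {D, F}, so the common attributes are not a superkey of either fragment. The join is lossy.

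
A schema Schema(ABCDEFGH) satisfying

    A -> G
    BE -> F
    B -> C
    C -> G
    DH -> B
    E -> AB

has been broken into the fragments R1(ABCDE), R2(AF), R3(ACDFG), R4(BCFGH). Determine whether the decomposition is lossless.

Chase test. Columns are ABCDEFGH; row i has aⱼ where attribute j ∈ Ri, else bᵢⱼ.
Initial tableau (one row per fragment):
  row 1: a1 a2 a3 a4 a5 b16 b17 b18
  row 2: a1 b22 b23 b24 b25 a6 b27 b28
  row 3: a1 b32 a3 a4 b35 a6 a7 b38
  row 4: b41 a2 a3 b44 b45 a6 a7 a8
Rows 1 and 2 agree on A; apply A→G and equate their G entries.
Rows 1 and 3 agree on A; apply A→G and equate their G entries.
No row becomes fully distinguished — the join is lossy.

No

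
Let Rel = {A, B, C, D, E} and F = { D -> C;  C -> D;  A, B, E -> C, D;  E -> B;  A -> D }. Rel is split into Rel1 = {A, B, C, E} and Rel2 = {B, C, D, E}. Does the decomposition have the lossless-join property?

Yes

Common attributes: Rel1 ∩ Rel2 = {B, C, E}.
Closure of {B, C, E}: C → D applies, adding D. So (B, C, E)⁺ = {B, C, D, E}.
This closure contains every attribute of Rel2, so Rel1 ∩ Rel2 → Rel2. The join is lossless.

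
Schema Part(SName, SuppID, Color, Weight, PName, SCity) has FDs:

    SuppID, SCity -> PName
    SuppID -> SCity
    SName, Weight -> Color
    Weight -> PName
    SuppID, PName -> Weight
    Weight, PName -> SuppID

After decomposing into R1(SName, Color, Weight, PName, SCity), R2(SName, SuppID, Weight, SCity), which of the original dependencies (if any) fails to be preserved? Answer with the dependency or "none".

SuppID, SCity → PName: restricted closure across fragments reaches PName.
SuppID → SCity lies within R2.
SName, Weight → Color lies within R1.
Weight → PName lies within R1.
SuppID, PName → Weight: restricted closure across fragments reaches Weight.
Weight, PName → SuppID: restricted closure across fragments reaches SuppID.
Every dependency is enforceable on the fragments, so the decomposition is dependency-preserving.

none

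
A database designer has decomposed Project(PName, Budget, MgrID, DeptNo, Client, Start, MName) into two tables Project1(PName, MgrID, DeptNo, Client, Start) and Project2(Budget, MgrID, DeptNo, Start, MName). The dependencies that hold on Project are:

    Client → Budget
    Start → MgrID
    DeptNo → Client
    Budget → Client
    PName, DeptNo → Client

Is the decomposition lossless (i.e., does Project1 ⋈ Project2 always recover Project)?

Common attributes: Project1 ∩ Project2 = {MgrID, DeptNo, Start}.
Closure of {MgrID, DeptNo, Start}: DeptNo → Client applies, adding Client; Client → Budget applies, adding Budget. So (MgrID, DeptNo, Start)⁺ = {Budget, MgrID, DeptNo, Client, Start}.
The closure contains neither all of Project1 = {PName, MgrID, DeptNo, Client, Start} nor all of Project2 = {Budget, MgrID, DeptNo, Start, MName}, so the common attributes are not a superkey of either fragment. The join is lossy.

No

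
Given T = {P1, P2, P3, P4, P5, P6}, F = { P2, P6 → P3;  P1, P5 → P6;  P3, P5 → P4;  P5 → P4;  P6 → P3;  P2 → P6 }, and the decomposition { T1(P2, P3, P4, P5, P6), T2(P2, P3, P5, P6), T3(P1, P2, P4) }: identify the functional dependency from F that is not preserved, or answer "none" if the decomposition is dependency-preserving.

Check P1, P5 → P6: no single fragment contains all of {P1, P5, P6}, and the restricted closure of {P1, P5} across the fragments never reaches {P6}.
P2, P6 → P3 is preserved.
P3, P5 → P4 is preserved.
P5 → P4 is preserved.
P6 → P3 is preserved.
P2 → P6 is preserved.

P1, P5 → P6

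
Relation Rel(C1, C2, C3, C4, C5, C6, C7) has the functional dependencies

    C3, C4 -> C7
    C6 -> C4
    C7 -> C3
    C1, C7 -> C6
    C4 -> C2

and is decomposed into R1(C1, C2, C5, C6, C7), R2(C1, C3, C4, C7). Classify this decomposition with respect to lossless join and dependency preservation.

lossless but not dependency-preserving

Lossless test: (C1, C7)⁺ = {C1, C2, C3, C4, C6, C7}, which contains all of one fragment — lossless.
Dependency preservation: the restricted closure of {C6} across the fragments never reaches {C4}, so C6 → C4 cannot be enforced without a join — not preserved.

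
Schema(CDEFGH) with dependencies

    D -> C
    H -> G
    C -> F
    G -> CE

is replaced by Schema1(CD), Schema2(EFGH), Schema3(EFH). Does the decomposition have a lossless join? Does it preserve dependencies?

lossy and not dependency-preserving

Lossless test (chase): Rows 2 and 3 agree on H; apply H→G and equate their G entries. Rows 2 and 3 agree on G; apply G→CE and equate their CE entries. No row becomes fully distinguished — the join is lossy.
Dependency preservation: the restricted closure of {C} across the fragments never reaches {F}, so C → F cannot be enforced without a join — not preserved.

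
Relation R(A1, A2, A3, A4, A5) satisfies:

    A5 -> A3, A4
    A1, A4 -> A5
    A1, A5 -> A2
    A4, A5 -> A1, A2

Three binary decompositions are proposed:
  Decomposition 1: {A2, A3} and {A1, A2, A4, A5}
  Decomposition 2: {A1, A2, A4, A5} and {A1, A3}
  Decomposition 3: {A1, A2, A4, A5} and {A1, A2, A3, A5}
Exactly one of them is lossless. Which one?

Decomposition 1: common = {A2}, closure = {A2} → lossy.
Decomposition 2: common = {A1}, closure = {A1} → lossy.
Decomposition 3: common = {A1, A2, A5}, closure = {A1, A2, A3, A4, A5} → lossless.

Decomposition 3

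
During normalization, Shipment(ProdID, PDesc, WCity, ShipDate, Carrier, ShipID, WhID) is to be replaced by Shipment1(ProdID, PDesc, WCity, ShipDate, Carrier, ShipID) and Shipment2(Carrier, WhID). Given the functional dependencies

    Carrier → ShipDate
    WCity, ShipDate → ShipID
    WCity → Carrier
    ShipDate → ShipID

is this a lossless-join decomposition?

Common attributes: Shipment1 ∩ Shipment2 = {Carrier}.
Closure of {Carrier}: Carrier → ShipDate applies, adding ShipDate; ShipDate → ShipID applies, adding ShipID. So (Carrier)⁺ = {ShipDate, Carrier, ShipID}.
The closure contains neither all of Shipment1 = {ProdID, PDesc, WCity, ShipDate, Carrier, ShipID} nor all of Shipment2 = {Carrier, WhID}, so the common attributes are not a superkey of either fragment. The join is lossy.

No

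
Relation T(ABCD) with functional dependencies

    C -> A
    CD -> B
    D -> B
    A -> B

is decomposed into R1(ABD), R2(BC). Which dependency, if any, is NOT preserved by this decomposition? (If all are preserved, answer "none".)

C -> A

Check C → A: no single fragment contains all of {AC}, and the restricted closure of {C} across the fragments never reaches {A}.
CD → B is preserved.
D → B is preserved.
A → B is preserved.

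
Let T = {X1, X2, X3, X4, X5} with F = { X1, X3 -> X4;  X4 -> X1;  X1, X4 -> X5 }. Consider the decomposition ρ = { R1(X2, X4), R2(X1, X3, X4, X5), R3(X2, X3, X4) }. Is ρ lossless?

Chase test. Columns are X1, X2, X3, X4, X5; row i has aⱼ where attribute j ∈ Ri, else bᵢⱼ.
Initial tableau (one row per fragment):
  row 1: b11 a2 b13 a4 b15
  row 2: a1 b22 a3 a4 a5
  row 3: b31 a2 a3 a4 b35
Rows 1 and 2 agree on X4; apply X4→X1 and equate their X1 entries.
Rows 1 and 3 agree on X4; apply X4→X1 and equate their X1 entries.
Rows 1 and 2 agree on X1, X4; apply X1, X4→X5 and equate their X5 entries.
Rows 1 and 3 agree on X1, X4; apply X1, X4→X5 and equate their X5 entries.
Row 3 is now all distinguished symbols — the join is lossless.

Yes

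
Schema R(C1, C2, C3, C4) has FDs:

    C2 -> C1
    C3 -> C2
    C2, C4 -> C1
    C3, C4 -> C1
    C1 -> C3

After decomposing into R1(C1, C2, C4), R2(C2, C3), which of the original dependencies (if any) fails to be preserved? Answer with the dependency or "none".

C2 → C1 lies within R1.
C3 → C2 lies within R2.
C2, C4 → C1 lies within R1.
C3, C4 → C1: restricted closure across fragments reaches C1.
C1 → C3: restricted closure across fragments reaches C3.
Every dependency is enforceable on the fragments, so the decomposition is dependency-preserving.

none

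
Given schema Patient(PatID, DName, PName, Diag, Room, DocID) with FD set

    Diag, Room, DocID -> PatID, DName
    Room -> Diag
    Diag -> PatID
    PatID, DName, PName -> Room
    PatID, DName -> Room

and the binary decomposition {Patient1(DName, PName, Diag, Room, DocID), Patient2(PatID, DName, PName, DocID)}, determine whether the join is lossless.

No

Common attributes: Patient1 ∩ Patient2 = {DName, PName, DocID}.
No dependency enlarges {DName, PName, DocID}, so (DName, PName, DocID)⁺ = {DName, PName, DocID}.
The closure contains neither all of Patient1 = {DName, PName, Diag, Room, DocID} nor all of Patient2 = {PatID, DName, PName, DocID}, so the common attributes are not a superkey of either fragment. The join is lossy.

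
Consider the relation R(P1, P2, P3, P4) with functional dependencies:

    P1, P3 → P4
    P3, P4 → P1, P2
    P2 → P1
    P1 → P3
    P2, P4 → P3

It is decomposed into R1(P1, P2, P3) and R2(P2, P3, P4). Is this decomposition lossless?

Yes

Common attributes: R1 ∩ R2 = {P2, P3}.
Closure of {P2, P3}: P2 → P1 applies, adding P1; P1, P3 → P4 applies, adding P4. So (P2, P3)⁺ = {P1, P2, P3, P4}.
This closure contains every attribute of R1, so R1 ∩ R2 → R1. The join is lossless.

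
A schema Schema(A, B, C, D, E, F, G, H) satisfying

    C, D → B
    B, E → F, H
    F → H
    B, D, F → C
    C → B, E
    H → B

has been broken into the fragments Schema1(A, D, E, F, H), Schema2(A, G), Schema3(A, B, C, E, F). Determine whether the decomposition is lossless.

No

Chase test. Columns are A, B, C, D, E, F, G, H; row i has aⱼ where attribute j ∈ Schemai, else bᵢⱼ.
Initial tableau (one row per fragment):
  row 1: a1 b12 b13 a4 a5 a6 b17 a8
  row 2: a1 b22 b23 b24 b25 b26 a7 b28
  row 3: a1 a2 a3 b34 a5 a6 b37 b38
Rows 1 and 3 agree on F; apply F→H and equate their H entries.
Rows 1 and 3 agree on H; apply H→B and equate their B entries.
No row becomes fully distinguished — the join is lossy.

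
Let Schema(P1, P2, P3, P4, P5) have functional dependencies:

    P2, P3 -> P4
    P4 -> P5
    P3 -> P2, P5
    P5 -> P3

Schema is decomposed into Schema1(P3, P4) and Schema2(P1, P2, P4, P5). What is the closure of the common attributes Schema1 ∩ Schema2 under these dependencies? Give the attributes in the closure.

P2, P3, P4, P5

Schema1 ∩ Schema2 = {P4}.
P4 → P5 applies, adding P5
P5 → P3 applies, adding P3
P3 → P2, P5 applies, adding P2
Closure: {P2, P3, P4, P5}.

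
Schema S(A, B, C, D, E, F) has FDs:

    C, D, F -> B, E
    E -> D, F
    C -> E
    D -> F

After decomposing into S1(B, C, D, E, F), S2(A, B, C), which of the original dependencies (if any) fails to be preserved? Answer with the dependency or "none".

none

C, D, F → B, E lies within S1.
E → D, F lies within S1.
C → E lies within S1.
D → F lies within S1.
Every dependency is enforceable on the fragments, so the decomposition is dependency-preserving.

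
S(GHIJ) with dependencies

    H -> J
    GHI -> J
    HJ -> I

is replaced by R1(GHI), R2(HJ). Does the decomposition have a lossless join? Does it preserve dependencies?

Lossless test: (H)⁺ = {HIJ}, which contains all of one fragment — lossless.
Dependency preservation: GHI → J; HJ → I are not contained in any single fragment, but the restricted closure of each left-hand side across the fragments still reaches the right-hand side; the remaining FDs each lie inside some fragment. All dependencies are preserved.

lossless and dependency-preserving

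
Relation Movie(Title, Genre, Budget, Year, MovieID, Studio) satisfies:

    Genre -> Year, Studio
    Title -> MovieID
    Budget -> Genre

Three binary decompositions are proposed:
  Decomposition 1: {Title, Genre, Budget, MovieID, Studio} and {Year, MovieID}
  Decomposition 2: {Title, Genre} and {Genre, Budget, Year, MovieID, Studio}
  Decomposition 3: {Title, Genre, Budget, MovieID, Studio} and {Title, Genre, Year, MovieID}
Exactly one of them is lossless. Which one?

Decomposition 3

Decomposition 1: common = {MovieID}, closure = {MovieID} → lossy.
Decomposition 2: common = {Genre}, closure = {Genre, Year, Studio} → lossy.
Decomposition 3: common = {Title, Genre, MovieID}, closure = {Title, Genre, Year, MovieID, Studio} → lossless.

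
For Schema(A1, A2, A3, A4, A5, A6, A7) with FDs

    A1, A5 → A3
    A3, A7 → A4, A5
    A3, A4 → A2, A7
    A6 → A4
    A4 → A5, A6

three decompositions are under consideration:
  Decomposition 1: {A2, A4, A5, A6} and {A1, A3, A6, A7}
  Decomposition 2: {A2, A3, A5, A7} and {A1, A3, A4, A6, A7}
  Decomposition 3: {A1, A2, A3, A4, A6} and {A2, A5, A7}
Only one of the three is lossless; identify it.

Decomposition 2

Decomposition 1: common = {A6}, closure = {A4, A5, A6} → lossy.
Decomposition 2: common = {A3, A7}, closure = {A2, A3, A4, A5, A6, A7} → lossless.
Decomposition 3: common = {A2}, closure = {A2} → lossy.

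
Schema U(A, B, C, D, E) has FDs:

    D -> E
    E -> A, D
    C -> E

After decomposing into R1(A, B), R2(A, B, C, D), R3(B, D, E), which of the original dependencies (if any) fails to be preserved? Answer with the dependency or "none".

D → E lies within R3.
E → A, D: restricted closure across fragments reaches A, D.
C → E: restricted closure across fragments reaches E.
Every dependency is enforceable on the fragments, so the decomposition is dependency-preserving.

none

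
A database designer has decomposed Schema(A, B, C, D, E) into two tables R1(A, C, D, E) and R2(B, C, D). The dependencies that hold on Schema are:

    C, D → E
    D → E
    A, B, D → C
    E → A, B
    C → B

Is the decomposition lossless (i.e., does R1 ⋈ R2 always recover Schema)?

Yes

Common attributes: R1 ∩ R2 = {C, D}.
Closure of {C, D}: C, D → E applies, adding E; E → A, B applies, adding A, B. So (C, D)⁺ = {A, B, C, D, E}.
This closure contains every attribute of R1, so R1 ∩ R2 → R1. The join is lossless.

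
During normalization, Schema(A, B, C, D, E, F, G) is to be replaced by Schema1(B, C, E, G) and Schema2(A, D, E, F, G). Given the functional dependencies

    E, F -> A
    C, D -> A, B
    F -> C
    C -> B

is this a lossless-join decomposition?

No

Common attributes: Schema1 ∩ Schema2 = {E, G}.
No dependency enlarges {E, G}, so (E, G)⁺ = {E, G}.
The closure contains neither all of Schema1 = {B, C, E, G} nor all of Schema2 = {A, D, E, F, G}, so the common attributes are not a superkey of either fragment. The join is lossy.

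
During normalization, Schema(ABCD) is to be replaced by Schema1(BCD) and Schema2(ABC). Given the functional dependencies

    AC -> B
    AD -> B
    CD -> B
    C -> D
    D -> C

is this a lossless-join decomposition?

Common attributes: Schema1 ∩ Schema2 = {BC}.
Closure of {BC}: C → D applies, adding D. So (BC)⁺ = {BCD}.
This closure contains every attribute of Schema1, so Schema1 ∩ Schema2 → Schema1. The join is lossless.

Yes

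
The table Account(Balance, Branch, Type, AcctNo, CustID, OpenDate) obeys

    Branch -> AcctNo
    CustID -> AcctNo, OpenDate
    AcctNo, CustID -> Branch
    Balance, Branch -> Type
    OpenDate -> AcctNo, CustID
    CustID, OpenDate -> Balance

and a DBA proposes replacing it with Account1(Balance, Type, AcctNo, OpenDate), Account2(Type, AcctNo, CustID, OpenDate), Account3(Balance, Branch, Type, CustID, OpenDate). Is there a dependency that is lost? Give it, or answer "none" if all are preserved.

Branch -> AcctNo

Check Branch → AcctNo: no single fragment contains all of {Branch, AcctNo}, and the restricted closure of {Branch} across the fragments never reaches {AcctNo}.
CustID → AcctNo, OpenDate is preserved.
AcctNo, CustID → Branch is preserved.
Balance, Branch → Type is preserved.
OpenDate → AcctNo, CustID is preserved.
CustID, OpenDate → Balance is preserved.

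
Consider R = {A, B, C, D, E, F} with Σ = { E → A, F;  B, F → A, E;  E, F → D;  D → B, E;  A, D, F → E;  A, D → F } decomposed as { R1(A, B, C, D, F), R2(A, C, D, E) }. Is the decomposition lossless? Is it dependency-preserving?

lossless and dependency-preserving

Lossless test: (A, C, D)⁺ = {A, B, C, D, E, F}, which contains all of one fragment — lossless.
Dependency preservation: E → A, F; B, F → A, E; E, F → D; D → B, E; A, D, F → E are not contained in any single fragment, but the restricted closure of each left-hand side across the fragments still reaches the right-hand side; the remaining FDs each lie inside some fragment. All dependencies are preserved.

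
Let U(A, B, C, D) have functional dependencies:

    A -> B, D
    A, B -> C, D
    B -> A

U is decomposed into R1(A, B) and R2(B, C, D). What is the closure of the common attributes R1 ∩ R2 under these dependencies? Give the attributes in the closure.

R1 ∩ R2 = {B}.
B → A applies, adding A
A → B, D applies, adding D
A, B → C, D applies, adding C
Closure: {A, B, C, D}.

A, B, C, D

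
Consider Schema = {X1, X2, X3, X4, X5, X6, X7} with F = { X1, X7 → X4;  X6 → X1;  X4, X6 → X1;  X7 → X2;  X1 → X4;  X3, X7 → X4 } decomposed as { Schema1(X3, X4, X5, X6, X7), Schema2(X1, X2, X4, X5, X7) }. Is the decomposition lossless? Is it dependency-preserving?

Lossless test: (X4, X5, X7)⁺ = {X2, X4, X5, X7}, which is a superkey of neither fragment — lossy.
Dependency preservation: the restricted closure of {X6} across the fragments never reaches {X1}, so X6 → X1 cannot be enforced without a join — not preserved.

lossy and not dependency-preserving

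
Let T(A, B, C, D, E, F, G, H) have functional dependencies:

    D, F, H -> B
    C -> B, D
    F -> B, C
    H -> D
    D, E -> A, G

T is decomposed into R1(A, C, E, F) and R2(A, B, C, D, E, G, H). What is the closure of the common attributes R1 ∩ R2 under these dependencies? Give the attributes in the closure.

R1 ∩ R2 = {A, C, E}.
C → B, D applies, adding B, D
D, E → A, G applies, adding G
Closure: {A, B, C, D, E, G}.

A, B, C, D, E, G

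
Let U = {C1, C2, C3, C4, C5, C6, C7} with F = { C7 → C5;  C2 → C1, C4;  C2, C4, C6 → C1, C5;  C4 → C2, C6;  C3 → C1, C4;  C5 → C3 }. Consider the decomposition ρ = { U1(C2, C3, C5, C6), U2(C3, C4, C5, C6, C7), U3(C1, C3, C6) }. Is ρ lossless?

Yes

Chase test. Columns are C1, C2, C3, C4, C5, C6, C7; row i has aⱼ where attribute j ∈ Ui, else bᵢⱼ.
Initial tableau (one row per fragment):
  row 1: b11 a2 a3 b14 a5 a6 b17
  row 2: b21 b22 a3 a4 a5 a6 a7
  row 3: a1 b32 a3 b34 b35 a6 b37
Rows 1 and 2 agree on C3; apply C3→C1, C4 and equate their C1, C4 entries.
Rows 1 and 3 agree on C3; apply C3→C1, C4 and equate their C1, C4 entries.
Rows 1 and 2 agree on C4; apply C4→C2, C6 and equate their C2, C6 entries.
Rows 1 and 3 agree on C4; apply C4→C2, C6 and equate their C2, C6 entries.
Rows 1 and 3 agree on C2, C4, C6; apply C2, C4, C6→C1, C5 and equate their C1, C5 entries.
Row 2 is now all distinguished symbols — the join is lossless.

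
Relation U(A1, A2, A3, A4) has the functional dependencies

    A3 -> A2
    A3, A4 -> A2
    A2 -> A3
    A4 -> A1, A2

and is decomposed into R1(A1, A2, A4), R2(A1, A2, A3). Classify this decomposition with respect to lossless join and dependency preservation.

Lossless test: (A1, A2)⁺ = {A1, A2, A3}, which contains all of one fragment — lossless.
Dependency preservation: A3, A4 → A2 is not contained in any single fragment, but the restricted closure of its left-hand side across the fragments still reaches the right-hand side; the remaining FDs each lie inside some fragment. All dependencies are preserved.

lossless and dependency-preserving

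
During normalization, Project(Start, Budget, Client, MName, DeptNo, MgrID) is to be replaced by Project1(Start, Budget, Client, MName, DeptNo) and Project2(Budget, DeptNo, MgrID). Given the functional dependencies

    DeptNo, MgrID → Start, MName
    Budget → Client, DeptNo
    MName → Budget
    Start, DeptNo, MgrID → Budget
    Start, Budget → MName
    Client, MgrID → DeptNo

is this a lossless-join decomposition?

No

Common attributes: Project1 ∩ Project2 = {Budget, DeptNo}.
Closure of {Budget, DeptNo}: Budget → Client, DeptNo applies, adding Client. So (Budget, DeptNo)⁺ = {Budget, Client, DeptNo}.
The closure contains neither all of Project1 = {Start, Budget, Client, MName, DeptNo} nor all of Project2 = {Budget, DeptNo, MgrID}, so the common attributes are not a superkey of either fragment. The join is lossy.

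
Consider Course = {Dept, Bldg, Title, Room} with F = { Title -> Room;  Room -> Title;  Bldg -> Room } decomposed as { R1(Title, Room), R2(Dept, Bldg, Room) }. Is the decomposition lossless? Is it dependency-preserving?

Lossless test: (Room)⁺ = {Title, Room}, which contains all of one fragment — lossless.
Dependency preservation: every FD's attributes lie within a single fragment, so each can be enforced locally — preserved.

lossless and dependency-preserving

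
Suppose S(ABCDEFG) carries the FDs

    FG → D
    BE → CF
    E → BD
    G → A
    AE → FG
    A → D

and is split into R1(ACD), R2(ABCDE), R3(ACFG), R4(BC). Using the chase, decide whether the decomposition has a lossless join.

No

Chase test. Columns are ABCDEFG; row i has aⱼ where attribute j ∈ Ri, else bᵢⱼ.
Initial tableau (one row per fragment):
  row 1: a1 b12 a3 a4 b15 b16 b17
  row 2: a1 a2 a3 a4 a5 b26 b27
  row 3: a1 b32 a3 b34 b35 a6 a7
  row 4: b41 a2 a3 b44 b45 b46 b47
Rows 1 and 3 agree on A; apply A→D and equate their D entries.
No row becomes fully distinguished — the join is lossy.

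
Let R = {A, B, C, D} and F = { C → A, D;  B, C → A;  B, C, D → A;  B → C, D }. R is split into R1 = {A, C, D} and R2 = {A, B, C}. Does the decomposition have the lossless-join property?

Common attributes: R1 ∩ R2 = {A, C}.
Closure of {A, C}: C → A, D applies, adding D. So (A, C)⁺ = {A, C, D}.
This closure contains every attribute of R1, so R1 ∩ R2 → R1. The join is lossless.

Yes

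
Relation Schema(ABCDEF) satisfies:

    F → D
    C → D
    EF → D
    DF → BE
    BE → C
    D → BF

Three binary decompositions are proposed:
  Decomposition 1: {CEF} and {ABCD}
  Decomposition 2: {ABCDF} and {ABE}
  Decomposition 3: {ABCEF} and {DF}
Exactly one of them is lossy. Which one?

Decomposition 2

Decomposition 1: common = {C}, closure = {BCDEF} → lossless.
Decomposition 2: common = {AB}, closure = {AB} → lossy.
Decomposition 3: common = {F}, closure = {BCDEF} → lossless.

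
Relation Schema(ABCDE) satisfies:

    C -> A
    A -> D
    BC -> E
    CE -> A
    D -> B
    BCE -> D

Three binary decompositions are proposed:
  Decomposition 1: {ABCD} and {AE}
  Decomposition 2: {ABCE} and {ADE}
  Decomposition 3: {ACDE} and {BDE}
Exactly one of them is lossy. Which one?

Decomposition 1

Decomposition 1: common = {A}, closure = {ABD} → lossy.
Decomposition 2: common = {AE}, closure = {ABDE} → lossless.
Decomposition 3: common = {DE}, closure = {BDE} → lossless.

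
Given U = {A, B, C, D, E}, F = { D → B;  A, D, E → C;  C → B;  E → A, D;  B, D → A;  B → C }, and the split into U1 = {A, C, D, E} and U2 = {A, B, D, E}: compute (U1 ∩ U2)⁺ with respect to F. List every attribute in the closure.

A, B, C, D, E

U1 ∩ U2 = {A, D, E}.
D → B applies, adding B
A, D, E → C applies, adding C
Closure: {A, B, C, D, E}.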